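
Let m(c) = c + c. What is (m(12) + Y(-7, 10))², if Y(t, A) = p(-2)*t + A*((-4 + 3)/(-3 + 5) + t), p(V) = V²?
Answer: 6241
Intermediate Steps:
m(c) = 2*c
Y(t, A) = 4*t + A*(-½ + t) (Y(t, A) = (-2)²*t + A*((-4 + 3)/(-3 + 5) + t) = 4*t + A*(-1/2 + t) = 4*t + A*(-1*½ + t) = 4*t + A*(-½ + t))
(m(12) + Y(-7, 10))² = (2*12 + (4*(-7) - ½*10 + 10*(-7)))² = (24 + (-28 - 5 - 70))² = (24 - 103)² = (-79)² = 6241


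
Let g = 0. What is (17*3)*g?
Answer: 0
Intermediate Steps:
(17*3)*g = (17*3)*0 = 51*0 = 0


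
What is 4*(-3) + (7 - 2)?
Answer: -7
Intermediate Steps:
4*(-3) + (7 - 2) = -12 + 5 = -7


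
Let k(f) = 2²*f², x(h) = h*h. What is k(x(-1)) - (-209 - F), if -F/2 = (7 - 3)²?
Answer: 181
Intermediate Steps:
x(h) = h²
F = -32 (F = -2*(7 - 3)² = -2*4² = -2*16 = -32)
k(f) = 4*f²
k(x(-1)) - (-209 - F) = 4*((-1)²)² - (-209 - 1*(-32)) = 4*1² - (-209 + 32) = 4*1 - 1*(-177) = 4 + 177 = 181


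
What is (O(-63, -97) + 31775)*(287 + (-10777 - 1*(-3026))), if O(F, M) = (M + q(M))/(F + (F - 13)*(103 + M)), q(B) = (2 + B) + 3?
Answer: -41030638032/173 ≈ -2.3717e+8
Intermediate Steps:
q(B) = 5 + B
O(F, M) = (5 + 2*M)/(F + (-13 + F)*(103 + M)) (O(F, M) = (M + (5 + M))/(F + (F - 13)*(103 + M)) = (5 + 2*M)/(F + (-13 + F)*(103 + M)))
(O(-63, -97) + 31775)*(287 + (-10777 - 1*(-3026))) = ((5 + 2*(-97))/(-1339 - 13*(-97) + 104*(-63) - 63*(-97)) + 31775)*(287 + (-10777 - 1*(-3026))) = ((5 - 194)/(-1339 + 1261 - 6552 + 6111) + 31775)*(287 + (-10777 + 3026)) = (-189/(-519) + 31775)*(287 - 7751) = (-1/519*(-189) + 31775)*(-7464) = (63/173 + 31775)*(-7464) = (5497138/173)*(-7464) = -41030638032/173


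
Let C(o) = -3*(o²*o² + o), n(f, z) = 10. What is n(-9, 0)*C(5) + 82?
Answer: -18818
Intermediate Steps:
C(o) = -3*o - 3*o⁴ (C(o) = -3*(o⁴ + o) = -3*(o + o⁴) = -3*o - 3*o⁴)
n(-9, 0)*C(5) + 82 = 10*(-3*5*(1 + 5³)) + 82 = 10*(-3*5*(1 + 125)) + 82 = 10*(-3*5*126) + 82 = 10*(-1890) + 82 = -18900 + 82 = -18818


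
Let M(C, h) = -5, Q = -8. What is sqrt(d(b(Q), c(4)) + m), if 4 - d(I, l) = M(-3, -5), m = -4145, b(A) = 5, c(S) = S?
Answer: 2*I*sqrt(1034) ≈ 64.312*I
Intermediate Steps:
d(I, l) = 9 (d(I, l) = 4 - 1*(-5) = 4 + 5 = 9)
sqrt(d(b(Q), c(4)) + m) = sqrt(9 - 4145) = sqrt(-4136) = 2*I*sqrt(1034)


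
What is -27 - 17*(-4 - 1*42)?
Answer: 755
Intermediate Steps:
-27 - 17*(-4 - 1*42) = -27 - 17*(-4 - 42) = -27 - 17*(-46) = -27 + 782 = 755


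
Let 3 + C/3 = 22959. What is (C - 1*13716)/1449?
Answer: 6128/161 ≈ 38.062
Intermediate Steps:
C = 68868 (C = -9 + 3*22959 = -9 + 68877 = 68868)
(C - 1*13716)/1449 = (68868 - 1*13716)/1449 = (68868 - 13716)*(1/1449) = 55152*(1/1449) = 6128/161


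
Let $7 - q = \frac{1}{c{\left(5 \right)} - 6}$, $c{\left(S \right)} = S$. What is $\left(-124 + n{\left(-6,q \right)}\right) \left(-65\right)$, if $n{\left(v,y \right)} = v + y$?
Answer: $7930$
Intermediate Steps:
$q = 8$ ($q = 7 - \frac{1}{5 - 6} = 7 - \frac{1}{-1} = 7 - -1 = 7 + 1 = 8$)
$\left(-124 + n{\left(-6,q \right)}\right) \left(-65\right) = \left(-124 + \left(-6 + 8\right)\right) \left(-65\right) = \left(-124 + 2\right) \left(-65\right) = \left(-122\right) \left(-65\right) = 7930$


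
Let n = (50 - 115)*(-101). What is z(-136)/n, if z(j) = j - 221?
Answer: -357/6565 ≈ -0.054379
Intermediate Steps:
z(j) = -221 + j
n = 6565 (n = -65*(-101) = 6565)
z(-136)/n = (-221 - 136)/6565 = -357*1/6565 = -357/6565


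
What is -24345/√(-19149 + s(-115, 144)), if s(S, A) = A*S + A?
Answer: 1623*I*√35565/2371 ≈ 129.09*I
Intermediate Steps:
s(S, A) = A + A*S
-24345/√(-19149 + s(-115, 144)) = -24345/√(-19149 + 144*(1 - 115)) = -24345/√(-19149 + 144*(-114)) = -24345/√(-19149 - 16416) = -24345*(-I*√35565/35565) = -(-1623)*I*√35565/2371 = 1623*I*√35565/2371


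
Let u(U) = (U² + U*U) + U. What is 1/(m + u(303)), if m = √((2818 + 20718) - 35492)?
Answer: 183921/33826946197 - 14*I*√61/33826946197 ≈ 5.4371e-6 - 3.2324e-9*I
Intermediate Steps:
m = 14*I*√61 (m = √(23536 - 35492) = √(-11956) = 14*I*√61 ≈ 109.34*I)
u(U) = U + 2*U² (u(U) = (U² + U²) + U = 2*U² + U = U + 2*U²)
1/(m + u(303)) = 1/(14*I*√61 + 303*(1 + 2*303)) = 1/(14*I*√61 + 303*(1 + 606)) = 1/(14*I*√61 + 303*607) = 1/(14*I*√61 + 183921) = 1/(183921 + 14*I*√61)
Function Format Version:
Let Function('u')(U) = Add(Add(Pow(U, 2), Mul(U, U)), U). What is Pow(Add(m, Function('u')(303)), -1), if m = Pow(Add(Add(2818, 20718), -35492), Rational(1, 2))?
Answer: Add(Rational(183921, 33826946197), Mul(Rational(-14, 33826946197), I, Pow(61, Rational(1, 2)))) ≈ Add(5.4371e-6, Mul(-3.2324e-9, I))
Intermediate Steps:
m = Mul(14, I, Pow(61, Rational(1, 2))) (m = Pow(Add(23536, -35492), Rational(1, 2)) = Pow(-11956, Rational(1, 2)) = Mul(14, I, Pow(61, Rational(1, 2))) ≈ Mul(109.34, I))
Function('u')(U) = Add(U, Mul(2, Pow(U, 2))) (Function('u')(U) = Add(Add(Pow(U, 2), Pow(U, 2)), U) = Add(Mul(2, Pow(U, 2)), U) = Add(U, Mul(2, Pow(U, 2))))
Pow(Add(m, Function('u')(303)), -1) = Pow(Add(Mul(14, I, Pow(61, Rational(1, 2))), Mul(303, Add(1, Mul(2, 303)))), -1) = Pow(Add(Mul(14, I, Pow(61, Rational(1, 2))), Mul(303, Add(1, 606))), -1) = Pow(Add(Mul(14, I, Pow(61, Rational(1, 2))), Mul(303, 607)), -1) = Pow(Add(Mul(14, I, Pow(61, Rational(1, 2))), 183921), -1) = Pow(Add(183921, Mul(14, I, Pow(61, Rational(1, 2)))), -1)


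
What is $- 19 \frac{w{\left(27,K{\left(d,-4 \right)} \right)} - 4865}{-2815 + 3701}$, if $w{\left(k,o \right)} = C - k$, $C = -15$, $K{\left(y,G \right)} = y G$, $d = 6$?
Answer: $\frac{93233}{886} \approx 105.23$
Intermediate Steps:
$K{\left(y,G \right)} = G y$
$w{\left(k,o \right)} = -15 - k$
$- 19 \frac{w{\left(27,K{\left(d,-4 \right)} \right)} - 4865}{-2815 + 3701} = - 19 \frac{\left(-15 - 27\right) - 4865}{-2815 + 3701} = - 19 \frac{\left(-15 - 27\right) - 4865}{886} = - 19 \left(-42 - 4865\right) \frac{1}{886} = - 19 \left(\left(-4907\right) \frac{1}{886}\right) = \left(-19\right) \left(- \frac{4907}{886}\right) = \frac{93233}{886}$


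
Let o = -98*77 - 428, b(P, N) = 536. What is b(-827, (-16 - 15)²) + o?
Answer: -7438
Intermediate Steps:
o = -7974 (o = -7546 - 428 = -7974)
b(-827, (-16 - 15)²) + o = 536 - 7974 = -7438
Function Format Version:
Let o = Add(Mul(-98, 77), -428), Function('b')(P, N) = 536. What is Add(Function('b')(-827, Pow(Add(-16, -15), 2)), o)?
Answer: -7438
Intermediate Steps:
o = -7974 (o = Add(-7546, -428) = -7974)
Add(Function('b')(-827, Pow(Add(-16, -15), 2)), o) = Add(536, -7974) = -7438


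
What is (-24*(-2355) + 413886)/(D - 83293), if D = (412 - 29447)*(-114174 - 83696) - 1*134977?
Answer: 78401/957489530 ≈ 8.1882e-5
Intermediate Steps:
D = 5745020473 (D = -29035*(-197870) - 134977 = 5745155450 - 134977 = 5745020473)
(-24*(-2355) + 413886)/(D - 83293) = (-24*(-2355) + 413886)/(5745020473 - 83293) = (56520 + 413886)/5744937180 = 470406*(1/5744937180) = 78401/957489530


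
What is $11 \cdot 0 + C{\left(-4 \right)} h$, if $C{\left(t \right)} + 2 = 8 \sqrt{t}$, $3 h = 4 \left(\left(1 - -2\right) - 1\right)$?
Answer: $- \frac{16}{3} + \frac{128 i}{3} \approx -5.3333 + 42.667 i$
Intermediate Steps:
$h = \frac{8}{3}$ ($h = \frac{4 \left(\left(1 - -2\right) - 1\right)}{3} = \frac{4 \left(\left(1 + 2\right) - 1\right)}{3} = \frac{4 \left(3 - 1\right)}{3} = \frac{4 \cdot 2}{3} = \frac{1}{3} \cdot 8 = \frac{8}{3} \approx 2.6667$)
$C{\left(t \right)} = -2 + 8 \sqrt{t}$
$11 \cdot 0 + C{\left(-4 \right)} h = 11 \cdot 0 + \left(-2 + 8 \sqrt{-4}\right) \frac{8}{3} = 0 + \left(-2 + 8 \cdot 2 i\right) \frac{8}{3} = 0 + \left(-2 + 16 i\right) \frac{8}{3} = 0 - \left(\frac{16}{3} - \frac{128 i}{3}\right) = - \frac{16}{3} + \frac{128 i}{3}$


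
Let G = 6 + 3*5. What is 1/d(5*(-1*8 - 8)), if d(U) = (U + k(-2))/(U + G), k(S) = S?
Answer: 59/82 ≈ 0.71951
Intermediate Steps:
G = 21 (G = 6 + 15 = 21)
d(U) = (-2 + U)/(21 + U) (d(U) = (U - 2)/(U + 21) = (-2 + U)/(21 + U))
1/d(5*(-1*8 - 8)) = 1/((-2 + 5*(-1*8 - 8))/(21 + 5*(-1*8 - 8))) = 1/((-2 + 5*(-8 - 8))/(21 + 5*(-8 - 8))) = 1/((-2 + 5*(-16))/(21 + 5*(-16))) = 1/((-2 - 80)/(21 - 80)) = 1/(-82/(-59)) = 1/(-1/59*(-82)) = 1/(82/59) = 59/82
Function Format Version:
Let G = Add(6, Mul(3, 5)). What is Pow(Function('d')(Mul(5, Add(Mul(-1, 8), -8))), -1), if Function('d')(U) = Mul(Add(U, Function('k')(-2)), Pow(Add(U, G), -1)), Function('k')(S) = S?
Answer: Rational(59, 82) ≈ 0.71951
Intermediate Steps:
G = 21 (G = Add(6, 15) = 21)
Function('d')(U) = Mul(Pow(Add(21, U), -1), Add(-2, U)) (Function('d')(U) = Mul(Add(U, -2), Pow(Add(U, 21), -1)) = Mul(Add(-2, U), Pow(Add(21, U), -1)) = Mul(Pow(Add(21, U), -1), Add(-2, U)))
Pow(Function('d')(Mul(5, Add(Mul(-1, 8), -8))), -1) = Pow(Mul(Pow(Add(21, Mul(5, Add(Mul(-1, 8), -8))), -1), Add(-2, Mul(5, Add(Mul(-1, 8), -8)))), -1) = Pow(Mul(Pow(Add(21, Mul(5, Add(-8, -8))), -1), Add(-2, Mul(5, Add(-8, -8)))), -1) = Pow(Mul(Pow(Add(21, Mul(5, -16)), -1), Add(-2, Mul(5, -16))), -1) = Pow(Mul(Pow(Add(21, -80), -1), Add(-2, -80)), -1) = Pow(Mul(Pow(-59, -1), -82), -1) = Pow(Mul(Rational(-1, 59), -82), -1) = Pow(Rational(82, 59), -1) = Rational(59, 82)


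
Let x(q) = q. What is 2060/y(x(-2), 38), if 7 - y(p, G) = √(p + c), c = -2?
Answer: 14420/53 + 4120*I/53 ≈ 272.08 + 77.736*I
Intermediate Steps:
y(p, G) = 7 - √(-2 + p) (y(p, G) = 7 - √(p - 2) = 7 - √(-2 + p))
2060/y(x(-2), 38) = 2060/(7 - √(-2 - 2)) = 2060/(7 - √(-4)) = 2060/(7 - 2*I) = 2060*((7 + 2*I)/53) = 2060*(7 + 2*I)/53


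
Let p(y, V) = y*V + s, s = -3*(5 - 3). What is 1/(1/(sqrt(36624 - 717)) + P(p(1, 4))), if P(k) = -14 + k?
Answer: -574512/9192191 - sqrt(35907)/9192191 ≈ -0.062521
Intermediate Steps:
s = -6 (s = -3*2 = -6)
p(y, V) = -6 + V*y (p(y, V) = y*V - 6 = V*y - 6 = -6 + V*y)
1/(1/(sqrt(36624 - 717)) + P(p(1, 4))) = 1/(1/(sqrt(36624 - 717)) + (-14 + (-6 + 4*1))) = 1/(1/(sqrt(35907)) + (-14 + (-6 + 4))) = 1/(sqrt(35907)/35907 + (-14 - 2)) = 1/(sqrt(35907)/35907 - 16) = 1/(-16 + sqrt(35907)/35907)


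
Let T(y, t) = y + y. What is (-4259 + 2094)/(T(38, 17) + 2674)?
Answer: -433/550 ≈ -0.78727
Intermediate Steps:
T(y, t) = 2*y
(-4259 + 2094)/(T(38, 17) + 2674) = (-4259 + 2094)/(2*38 + 2674) = -2165/(76 + 2674) = -2165/2750 = -2165*1/2750 = -433/550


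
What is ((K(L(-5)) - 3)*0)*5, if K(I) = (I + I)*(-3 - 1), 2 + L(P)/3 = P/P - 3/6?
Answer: 0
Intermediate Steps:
L(P) = -9/2 (L(P) = -6 + 3*(P/P - 3/6) = -6 + 3*(1 - 3*1/6) = -6 + 3*(1 - 1/2) = -6 + 3*(1/2) = -6 + 3/2 = -9/2)
K(I) = -8*I (K(I) = (2*I)*(-4) = -8*I)
((K(L(-5)) - 3)*0)*5 = ((-8*(-9/2) - 3)*0)*5 = ((36 - 3)*0)*5 = (33*0)*5 = 0*5 = 0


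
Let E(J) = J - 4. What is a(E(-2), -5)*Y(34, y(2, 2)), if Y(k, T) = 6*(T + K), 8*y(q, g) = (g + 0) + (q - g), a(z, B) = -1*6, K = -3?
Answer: 99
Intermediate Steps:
E(J) = -4 + J
a(z, B) = -6
y(q, g) = q/8 (y(q, g) = ((g + 0) + (q - g))/8 = (g + (q - g))/8 = q/8)
Y(k, T) = -18 + 6*T (Y(k, T) = 6*(T - 3) = 6*(-3 + T) = -18 + 6*T)
a(E(-2), -5)*Y(34, y(2, 2)) = -6*(-18 + 6*((1/8)*2)) = -6*(-18 + 6*(1/4)) = -6*(-18 + 3/2) = -6*(-33/2) = 99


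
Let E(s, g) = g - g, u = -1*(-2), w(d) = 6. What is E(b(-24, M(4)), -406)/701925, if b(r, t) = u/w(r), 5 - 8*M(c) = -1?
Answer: 0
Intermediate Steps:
M(c) = ¾ (M(c) = 5/8 - ⅛*(-1) = 5/8 + ⅛ = ¾)
u = 2
b(r, t) = ⅓ (b(r, t) = 2/6 = 2*(⅙) = ⅓)
E(s, g) = 0
E(b(-24, M(4)), -406)/701925 = 0/701925 = 0*(1/701925) = 0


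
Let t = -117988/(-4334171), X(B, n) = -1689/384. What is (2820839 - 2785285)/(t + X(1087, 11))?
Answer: -19724430813952/2425035809 ≈ -8133.7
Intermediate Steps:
X(B, n) = -563/128 (X(B, n) = -1689*1/384 = -563/128)
t = 117988/4334171 (t = -117988*(-1/4334171) = 117988/4334171 ≈ 0.027223)
(2820839 - 2785285)/(t + X(1087, 11)) = (2820839 - 2785285)/(117988/4334171 - 563/128) = 35554/(-2425035809/554773888) = 35554*(-554773888/2425035809) = -19724430813952/2425035809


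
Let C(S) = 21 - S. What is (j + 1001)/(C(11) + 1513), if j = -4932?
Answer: -3931/1523 ≈ -2.5811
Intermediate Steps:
(j + 1001)/(C(11) + 1513) = (-4932 + 1001)/((21 - 1*11) + 1513) = -3931/((21 - 11) + 1513) = -3931/(10 + 1513) = -3931/1523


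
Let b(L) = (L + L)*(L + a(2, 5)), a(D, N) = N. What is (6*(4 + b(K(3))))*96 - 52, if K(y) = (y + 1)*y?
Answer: 237260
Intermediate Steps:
K(y) = y*(1 + y) (K(y) = (1 + y)*y = y*(1 + y))
b(L) = 2*L*(5 + L) (b(L) = (L + L)*(L + 5) = (2*L)*(5 + L) = 2*L*(5 + L))
(6*(4 + b(K(3))))*96 - 52 = (6*(4 + 2*(3*(1 + 3))*(5 + 3*(1 + 3))))*96 - 52 = (6*(4 + 2*(3*4)*(5 + 3*4)))*96 - 52 = (6*(4 + 2*12*(5 + 12)))*96 - 52 = (6*(4 + 2*12*17))*96 - 52 = (6*(4 + 408))*96 - 52 = (6*412)*96 - 52 = 2472*96 - 52 = 237312 - 52 = 237260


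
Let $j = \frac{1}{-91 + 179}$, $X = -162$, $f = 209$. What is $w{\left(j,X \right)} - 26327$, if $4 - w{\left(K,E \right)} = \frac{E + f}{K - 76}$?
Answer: $- \frac{176017765}{6687} \approx -26322.0$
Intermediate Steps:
$j = \frac{1}{88} \approx 0.011364$
$w{\left(K,E \right)} = 4 - \frac{209 + E}{-76 + K}$ ($w{\left(K,E \right)} = 4 - \frac{E + 209}{K - 76} = 4 - \frac{209 + E}{-76 + K}$)
$w{\left(j,X \right)} - 26327 = \frac{-513 - -162 + 4 \cdot \frac{1}{88}}{-76 + \frac{1}{88}} - 26327 = \frac{-513 + 162 + \frac{1}{22}}{- \frac{6687}{88}} - 26327 = \left(- \frac{88}{6687}\right) \left(- \frac{7721}{22}\right) - 26327 = \frac{30884}{6687} - 26327 = - \frac{176017765}{6687}$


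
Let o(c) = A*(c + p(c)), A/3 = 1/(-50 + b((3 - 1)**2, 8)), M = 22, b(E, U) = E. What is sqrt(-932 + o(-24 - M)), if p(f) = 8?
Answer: I*sqrt(491717)/23 ≈ 30.488*I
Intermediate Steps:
A = -3/46 (A = 3/(-50 + (3 - 1)**2) = 3/(-50 + 2**2) = 3/(-50 + 4) = 3/(-46) = 3*(-1/46) = -3/46 ≈ -0.065217)
o(c) = -12/23 - 3*c/46 (o(c) = -3*(c + 8)/46 = -3*(8 + c)/46 = -12/23 - 3*c/46)
sqrt(-932 + o(-24 - M)) = sqrt(-932 + (-12/23 - 3*(-24 - 1*22)/46)) = sqrt(-932 + (-12/23 - 3*(-24 - 22)/46)) = sqrt(-932 + (-12/23 - 3/46*(-46))) = sqrt(-932 + (-12/23 + 3)) = sqrt(-932 + 57/23) = sqrt(-21379/23) = I*sqrt(491717)/23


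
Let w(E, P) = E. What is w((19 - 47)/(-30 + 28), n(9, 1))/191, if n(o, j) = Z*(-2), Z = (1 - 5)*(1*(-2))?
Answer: 14/191 ≈ 0.073298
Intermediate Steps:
Z = 8 (Z = -4*(-2) = 8)
n(o, j) = -16 (n(o, j) = 8*(-2) = -16)
w((19 - 47)/(-30 + 28), n(9, 1))/191 = ((19 - 47)/(-30 + 28))/191 = -28/(-2)*(1/191) = -28*(-½)*(1/191) = 14*(1/191) = 14/191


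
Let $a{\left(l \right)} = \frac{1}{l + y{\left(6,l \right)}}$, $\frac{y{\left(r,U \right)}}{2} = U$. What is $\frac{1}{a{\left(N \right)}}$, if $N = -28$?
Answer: $-84$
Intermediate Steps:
$y{\left(r,U \right)} = 2 U$
$a{\left(l \right)} = \frac{1}{3 l}$ ($a{\left(l \right)} = \frac{1}{l + 2 l} = \frac{1}{3 l}$)
$\frac{1}{a{\left(N \right)}} = \frac{1}{\frac{1}{3} \frac{1}{-28}} = \frac{1}{\frac{1}{3} \left(- \frac{1}{28}\right)} = \frac{1}{- \frac{1}{84}} = -84$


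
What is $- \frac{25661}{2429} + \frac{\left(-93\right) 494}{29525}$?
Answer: $- \frac{869234143}{71716225} \approx -12.12$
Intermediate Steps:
$- \frac{25661}{2429} + \frac{\left(-93\right) 494}{29525} = \left(-25661\right) \frac{1}{2429} - \frac{45942}{29525} = - \frac{25661}{2429} - \frac{45942}{29525} = - \frac{869234143}{71716225}$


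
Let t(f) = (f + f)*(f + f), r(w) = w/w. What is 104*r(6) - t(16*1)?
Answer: -920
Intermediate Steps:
r(w) = 1
t(f) = 4*f² (t(f) = (2*f)*(2*f) = 4*f²)
104*r(6) - t(16*1) = 104*1 - 4*(16*1)² = 104 - 4*16² = 104 - 4*256 = 104 - 1*1024 = 104 - 1024 = -920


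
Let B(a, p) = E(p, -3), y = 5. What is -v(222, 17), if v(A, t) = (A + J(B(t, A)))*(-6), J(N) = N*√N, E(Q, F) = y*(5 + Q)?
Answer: 1332 + 6810*√1135 ≈ 2.3076e+5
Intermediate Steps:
E(Q, F) = 25 + 5*Q (E(Q, F) = 5*(5 + Q) = 25 + 5*Q)
B(a, p) = 25 + 5*p
J(N) = N^(3/2)
v(A, t) = -6*A - 6*(25 + 5*A)^(3/2) (v(A, t) = (A + (25 + 5*A)^(3/2))*(-6) = -6*A - 6*(25 + 5*A)^(3/2))
-v(222, 17) = -(-6*222 - 30*√5*(5 + 222)^(3/2)) = -(-1332 - 30*√5*227^(3/2)) = -(-1332 - 30*√5*227*√227) = -(-1332 - 6810*√1135) = 1332 + 6810*√1135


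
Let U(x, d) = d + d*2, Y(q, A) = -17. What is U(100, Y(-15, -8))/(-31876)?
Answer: 51/31876 ≈ 0.0015999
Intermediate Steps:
U(x, d) = 3*d (U(x, d) = d + 2*d = 3*d)
U(100, Y(-15, -8))/(-31876) = (3*(-17))/(-31876) = -51*(-1/31876) = 51/31876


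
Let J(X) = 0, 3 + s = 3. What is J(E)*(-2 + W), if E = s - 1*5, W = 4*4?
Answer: 0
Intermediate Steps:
s = 0 (s = -3 + 3 = 0)
W = 16
E = -5 (E = 0 - 1*5 = 0 - 5 = -5)
J(E)*(-2 + W) = 0*(-2 + 16) = 0*14 = 0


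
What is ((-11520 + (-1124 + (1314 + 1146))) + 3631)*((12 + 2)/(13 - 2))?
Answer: -91742/11 ≈ -8340.2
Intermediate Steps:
((-11520 + (-1124 + (1314 + 1146))) + 3631)*((12 + 2)/(13 - 2)) = ((-11520 + (-1124 + 2460)) + 3631)*(14/11) = ((-11520 + 1336) + 3631)*(14*(1/11)) = (-10184 + 3631)*(14/11) = -6553*14/11 = -91742/11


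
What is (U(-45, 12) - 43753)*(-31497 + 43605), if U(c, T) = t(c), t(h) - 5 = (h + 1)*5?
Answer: -532364544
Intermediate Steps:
t(h) = 10 + 5*h (t(h) = 5 + (h + 1)*5 = 5 + (1 + h)*5 = 5 + (5 + 5*h) = 10 + 5*h)
U(c, T) = 10 + 5*c
(U(-45, 12) - 43753)*(-31497 + 43605) = ((10 + 5*(-45)) - 43753)*(-31497 + 43605) = ((10 - 225) - 43753)*12108 = (-215 - 43753)*12108 = -43968*12108 = -532364544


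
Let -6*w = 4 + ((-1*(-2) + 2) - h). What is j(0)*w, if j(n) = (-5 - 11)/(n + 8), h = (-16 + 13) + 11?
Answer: 0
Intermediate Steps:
h = 8 (h = -3 + 11 = 8)
j(n) = -16/(8 + n)
w = 0 (w = -(4 + ((-1*(-2) + 2) - 1*8))/6 = -(4 + ((2 + 2) - 8))/6 = -(4 + (4 - 8))/6 = -(4 - 4)/6 = -⅙*0 = 0)
j(0)*w = -16/(8 + 0)*0 = -16/8*0 = -16*⅛*0 = -2*0 = 0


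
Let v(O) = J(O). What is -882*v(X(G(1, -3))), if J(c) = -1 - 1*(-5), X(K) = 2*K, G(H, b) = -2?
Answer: -3528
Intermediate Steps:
J(c) = 4 (J(c) = -1 + 5 = 4)
v(O) = 4
-882*v(X(G(1, -3))) = -882*4 = -3528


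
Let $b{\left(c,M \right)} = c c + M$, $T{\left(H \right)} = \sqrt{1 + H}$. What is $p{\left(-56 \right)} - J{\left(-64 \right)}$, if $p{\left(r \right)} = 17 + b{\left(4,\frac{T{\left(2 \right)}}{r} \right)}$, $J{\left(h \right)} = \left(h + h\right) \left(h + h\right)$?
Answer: $-16351 - \frac{\sqrt{3}}{56} \approx -16351.0$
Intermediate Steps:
$J{\left(h \right)} = 4 h^{2}$ ($J{\left(h \right)} = 2 h 2 h = 4 h^{2}$)
$b{\left(c,M \right)} = M + c^{2}$ ($b{\left(c,M \right)} = c^{2} + M = M + c^{2}$)
$p{\left(r \right)} = 33 + \frac{\sqrt{3}}{r}$ ($p{\left(r \right)} = 17 + \left(\frac{\sqrt{1 + 2}}{r} + 4^{2}\right) = 17 + \left(\frac{\sqrt{3}}{r} + 16\right) = 17 + \left(16 + \frac{\sqrt{3}}{r}\right) = 33 + \frac{\sqrt{3}}{r}$)
$p{\left(-56 \right)} - J{\left(-64 \right)} = \left(33 + \frac{\sqrt{3}}{-56}\right) - 4 \left(-64\right)^{2} = \left(33 + \sqrt{3} \left(- \frac{1}{56}\right)\right) - 4 \cdot 4096 = \left(33 - \frac{\sqrt{3}}{56}\right) - 16384 = -16351 - \frac{\sqrt{3}}{56}$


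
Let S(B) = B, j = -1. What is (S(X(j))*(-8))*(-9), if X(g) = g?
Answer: -72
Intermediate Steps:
(S(X(j))*(-8))*(-9) = -1*(-8)*(-9) = 8*(-9) = -72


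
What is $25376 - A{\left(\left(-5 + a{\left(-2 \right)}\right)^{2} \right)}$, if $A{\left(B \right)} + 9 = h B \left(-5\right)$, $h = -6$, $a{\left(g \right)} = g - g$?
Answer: $24635$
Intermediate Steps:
$a{\left(g \right)} = 0$
$A{\left(B \right)} = -9 + 30 B$ ($A{\left(B \right)} = -9 + - 6 B \left(-5\right) = -9 + 30 B$)
$25376 - A{\left(\left(-5 + a{\left(-2 \right)}\right)^{2} \right)} = 25376 - \left(-9 + 30 \left(-5 + 0\right)^{2}\right) = 25376 - \left(-9 + 30 \left(-5\right)^{2}\right) = 25376 - \left(-9 + 30 \cdot 25\right) = 25376 - \left(-9 + 750\right) = 25376 - 741 = 24635$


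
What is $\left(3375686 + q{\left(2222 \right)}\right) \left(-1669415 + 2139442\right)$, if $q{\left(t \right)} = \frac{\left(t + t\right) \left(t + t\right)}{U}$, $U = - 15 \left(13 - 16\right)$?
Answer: $\frac{80682487505162}{45} \approx 1.7929 \cdot 10^{12}$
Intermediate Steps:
$U = 45$ ($U = \left(-15\right) \left(-3\right) = 45$)
$q{\left(t \right)} = \frac{4 t^{2}}{45}$ ($q{\left(t \right)} = \frac{\left(t + t\right) \left(t + t\right)}{45} = 2 t 2 t \frac{1}{45} = 4 t^{2} \cdot \frac{1}{45} = \frac{4 t^{2}}{45}$)
$\left(3375686 + q{\left(2222 \right)}\right) \left(-1669415 + 2139442\right) = \left(3375686 + \frac{4 \cdot 2222^{2}}{45}\right) \left(-1669415 + 2139442\right) = \left(3375686 + \frac{4}{45} \cdot 4937284\right) 470027 = \left(3375686 + \frac{19749136}{45}\right) 470027 = \frac{171655006}{45} \cdot 470027 = \frac{80682487505162}{45}$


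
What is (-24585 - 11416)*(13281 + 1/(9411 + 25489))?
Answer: -16686711942901/34900 ≈ -4.7813e+8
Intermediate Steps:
(-24585 - 11416)*(13281 + 1/(9411 + 25489)) = -36001*(13281 + 1/34900) = -36001*463506901/34900 = -16686711942901/34900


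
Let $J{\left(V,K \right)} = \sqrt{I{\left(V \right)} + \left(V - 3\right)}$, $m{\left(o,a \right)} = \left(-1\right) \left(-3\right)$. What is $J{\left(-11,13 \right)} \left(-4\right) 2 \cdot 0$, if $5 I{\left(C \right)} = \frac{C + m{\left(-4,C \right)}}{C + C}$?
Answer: $0$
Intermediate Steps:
$m{\left(o,a \right)} = 3$
$I{\left(C \right)} = \frac{3 + C}{10 C}$ ($I{\left(C \right)} = \frac{\left(C + 3\right) \frac{1}{C + C}}{5} = \frac{\left(3 + C\right) \frac{1}{2 C}}{5} = \frac{\frac{1}{2} \frac{1}{C} \left(3 + C\right)}{5} = \frac{3 + C}{10 C}$)
$J{\left(V,K \right)} = \sqrt{-3 + V + \frac{3 + V}{10 V}}$ ($J{\left(V,K \right)} = \sqrt{\frac{3 + V}{10 V} + \left(V - 3\right)} = \sqrt{\frac{3 + V}{10 V} + \left(-3 + V\right)} = \sqrt{-3 + V + \frac{3 + V}{10 V}}$)
$J{\left(-11,13 \right)} \left(-4\right) 2 \cdot 0 = \frac{\sqrt{-290 + \frac{30}{-11} + 100 \left(-11\right)}}{10} \left(-4\right) 2 \cdot 0 = \frac{\sqrt{-290 + 30 \left(- \frac{1}{11}\right) - 1100}}{10} \left(\left(-8\right) 0\right) = \frac{\sqrt{-290 - \frac{30}{11} - 1100}}{10} \cdot 0 = \frac{\sqrt{- \frac{15320}{11}}}{10} \cdot 0 = \frac{\frac{2}{11} i \sqrt{42130}}{10} \cdot 0 = \frac{i \sqrt{42130}}{55} \cdot 0 = 0$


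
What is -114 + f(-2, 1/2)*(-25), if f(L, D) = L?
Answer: -64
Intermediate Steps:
-114 + f(-2, 1/2)*(-25) = -114 - 2*(-25) = -114 + 50 = -64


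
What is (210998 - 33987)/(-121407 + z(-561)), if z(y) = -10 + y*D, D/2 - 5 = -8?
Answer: -177011/118051 ≈ -1.4994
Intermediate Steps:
D = -6 (D = 10 + 2*(-8) = 10 - 16 = -6)
z(y) = -10 - 6*y (z(y) = -10 + y*(-6) = -10 - 6*y)
(210998 - 33987)/(-121407 + z(-561)) = (210998 - 33987)/(-121407 + (-10 - 6*(-561))) = 177011/(-121407 + (-10 + 3366)) = 177011/(-121407 + 3356) = 177011/(-118051) = 177011*(-1/118051) = -177011/118051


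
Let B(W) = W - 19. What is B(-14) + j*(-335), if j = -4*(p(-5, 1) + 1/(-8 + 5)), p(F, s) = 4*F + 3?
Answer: -69779/3 ≈ -23260.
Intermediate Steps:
B(W) = -19 + W
p(F, s) = 3 + 4*F
j = 208/3 (j = -4*((3 + 4*(-5)) + 1/(-8 + 5)) = -4*((3 - 20) + 1/(-3)) = -4*(-17 - ⅓) = -4*(-52/3) = 208/3 ≈ 69.333)
B(-14) + j*(-335) = (-19 - 14) + (208/3)*(-335) = -33 - 69680/3 = -69779/3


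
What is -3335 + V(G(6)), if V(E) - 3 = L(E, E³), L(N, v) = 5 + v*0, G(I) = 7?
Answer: -3327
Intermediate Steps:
L(N, v) = 5 (L(N, v) = 5 + 0 = 5)
V(E) = 8 (V(E) = 3 + 5 = 8)
-3335 + V(G(6)) = -3335 + 8 = -3327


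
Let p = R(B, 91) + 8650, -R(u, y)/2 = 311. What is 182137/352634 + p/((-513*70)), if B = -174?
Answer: 206088551/703504830 ≈ 0.29295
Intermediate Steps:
R(u, y) = -622 (R(u, y) = -2*311 = -622)
p = 8028 (p = -622 + 8650 = 8028)
182137/352634 + p/((-513*70)) = 182137/352634 + 8028/((-513*70)) = 182137*(1/352634) + 8028/(-35910) = 182137/352634 + 8028*(-1/35910) = 182137/352634 - 446/1995 = 206088551/703504830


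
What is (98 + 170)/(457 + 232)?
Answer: 268/689 ≈ 0.38897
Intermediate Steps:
(98 + 170)/(457 + 232) = 268/689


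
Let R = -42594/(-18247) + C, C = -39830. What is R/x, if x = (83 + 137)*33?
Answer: -16516714/3010755 ≈ -5.4859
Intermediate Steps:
R = -726735416/18247 (R = -42594/(-18247) - 39830 = -42594*(-1/18247) - 39830 = 42594/18247 - 39830 = -726735416/18247 ≈ -39828.)
x = 7260 (x = 220*33 = 7260)
R/x = -726735416/18247/7260 = -726735416/18247*1/7260 = -16516714/3010755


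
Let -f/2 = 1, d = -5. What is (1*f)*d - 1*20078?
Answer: -20068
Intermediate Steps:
f = -2 (f = -2*1 = -2)
(1*f)*d - 1*20078 = (1*(-2))*(-5) - 1*20078 = -2*(-5) - 20078 = 10 - 20078 = -20068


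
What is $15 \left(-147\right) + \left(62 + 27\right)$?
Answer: $-2116$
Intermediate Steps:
$15 \left(-147\right) + \left(62 + 27\right) = -2205 + 89 = -2116$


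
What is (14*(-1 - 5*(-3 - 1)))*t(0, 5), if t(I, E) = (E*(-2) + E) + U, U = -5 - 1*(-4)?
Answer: -1596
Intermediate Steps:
U = -1 (U = -5 + 4 = -1)
t(I, E) = -1 - E (t(I, E) = (E*(-2) + E) - 1 = (-2*E + E) - 1 = -E - 1 = -1 - E)
(14*(-1 - 5*(-3 - 1)))*t(0, 5) = (14*(-1 - 5*(-3 - 1)))*(-1 - 1*5) = (14*(-1 - 5*(-4)))*(-1 - 5) = (14*(-1 + 20))*(-6) = (14*19)*(-6) = 266*(-6) = -1596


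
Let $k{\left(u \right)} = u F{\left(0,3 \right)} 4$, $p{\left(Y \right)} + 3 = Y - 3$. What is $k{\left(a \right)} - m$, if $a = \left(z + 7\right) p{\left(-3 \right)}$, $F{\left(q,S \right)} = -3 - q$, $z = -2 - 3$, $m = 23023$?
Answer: $-22807$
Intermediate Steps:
$p{\left(Y \right)} = -6 + Y$ ($p{\left(Y \right)} = -3 + \left(Y - 3\right) = -3 + \left(-3 + Y\right) = -6 + Y$)
$z = -5$ ($z = -2 - 3 = -5$)
$a = -18$ ($a = \left(-5 + 7\right) \left(-6 - 3\right) = 2 \left(-9\right) = -18$)
$k{\left(u \right)} = - 12 u$ ($k{\left(u \right)} = u \left(-3 - 0\right) 4 = u \left(-3 + 0\right) 4 = u \left(-3\right) 4 = - 3 u 4 = - 12 u$)
$k{\left(a \right)} - m = \left(-12\right) \left(-18\right) - 23023 = 216 - 23023 = -22807$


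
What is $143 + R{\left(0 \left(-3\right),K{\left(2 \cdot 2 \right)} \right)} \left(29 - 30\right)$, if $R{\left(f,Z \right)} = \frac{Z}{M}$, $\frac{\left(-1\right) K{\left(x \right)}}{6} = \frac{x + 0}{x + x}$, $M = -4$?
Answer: $\frac{569}{4} \approx 142.25$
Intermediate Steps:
$K{\left(x \right)} = -3$ ($K{\left(x \right)} = - 6 \frac{x + 0}{x + x} = - 6 \frac{x}{2 x} = - 6 x \frac{1}{2 x} = \left(-6\right) \frac{1}{2} = -3$)
$R{\left(f,Z \right)} = - \frac{Z}{4}$ ($R{\left(f,Z \right)} = \frac{Z}{-4} = Z \left(- \frac{1}{4}\right) = - \frac{Z}{4}$)
$143 + R{\left(0 \left(-3\right),K{\left(2 \cdot 2 \right)} \right)} \left(29 - 30\right) = 143 + \left(- \frac{1}{4}\right) \left(-3\right) \left(29 - 30\right) = 143 + \frac{3}{4} \left(-1\right) = 143 - \frac{3}{4} = \frac{569}{4}$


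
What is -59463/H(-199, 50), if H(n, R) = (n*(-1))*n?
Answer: 59463/39601 ≈ 1.5016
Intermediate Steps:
H(n, R) = -n² (H(n, R) = (-n)*n = -n²)
-59463/H(-199, 50) = -59463/((-1*(-199)²)) = -59463/((-1*39601)) = -59463/(-39601) = -59463*(-1/39601) = 59463/39601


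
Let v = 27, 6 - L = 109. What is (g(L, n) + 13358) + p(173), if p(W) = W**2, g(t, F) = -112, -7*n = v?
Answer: 43175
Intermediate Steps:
L = -103 (L = 6 - 1*109 = 6 - 109 = -103)
n = -27/7 (n = -1/7*27 = -27/7 ≈ -3.8571)
(g(L, n) + 13358) + p(173) = (-112 + 13358) + 173**2 = 13246 + 29929 = 43175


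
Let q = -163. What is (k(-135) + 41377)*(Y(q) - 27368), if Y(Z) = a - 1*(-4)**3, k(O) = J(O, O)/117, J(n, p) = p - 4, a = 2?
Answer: -132168162940/117 ≈ -1.1296e+9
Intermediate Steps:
J(n, p) = -4 + p
k(O) = -4/117 + O/117 (k(O) = (-4 + O)/117 = (-4 + O)*(1/117) = -4/117 + O/117)
Y(Z) = 66 (Y(Z) = 2 - 1*(-4)**3 = 2 - 1*(-64) = 2 + 64 = 66)
(k(-135) + 41377)*(Y(q) - 27368) = ((-4/117 + (1/117)*(-135)) + 41377)*(66 - 27368) = ((-4/117 - 15/13) + 41377)*(-27302) = (-139/117 + 41377)*(-27302) = (4840970/117)*(-27302) = -132168162940/117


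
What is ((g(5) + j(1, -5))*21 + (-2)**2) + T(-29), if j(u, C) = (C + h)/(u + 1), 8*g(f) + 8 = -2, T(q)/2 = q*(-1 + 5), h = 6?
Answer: -975/4 ≈ -243.75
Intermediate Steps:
T(q) = 8*q (T(q) = 2*(q*(-1 + 5)) = 2*(q*4) = 2*(4*q) = 8*q)
g(f) = -5/4 (g(f) = -1 + (1/8)*(-2) = -1 - 1/4 = -5/4)
j(u, C) = (6 + C)/(1 + u) (j(u, C) = (C + 6)/(u + 1) = (6 + C)/(1 + u))
((g(5) + j(1, -5))*21 + (-2)**2) + T(-29) = ((-5/4 + (6 - 5)/(1 + 1))*21 + (-2)**2) + 8*(-29) = ((-5/4 + 1/2)*21 + 4) - 232 = (-3/4*21 + 4) - 232 = (-63/4 + 4) - 232 = -47/4 - 232 = -975/4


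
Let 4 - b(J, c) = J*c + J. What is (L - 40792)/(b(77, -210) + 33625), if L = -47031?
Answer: -87823/49722 ≈ -1.7663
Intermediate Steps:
b(J, c) = 4 - J - J*c (b(J, c) = 4 - (J*c + J) = 4 - (J + J*c) = 4 + (-J - J*c) = 4 - J - J*c)
(L - 40792)/(b(77, -210) + 33625) = (-47031 - 40792)/((4 - 1*77 - 1*77*(-210)) + 33625) = -87823/((4 - 77 + 16170) + 33625) = -87823/(16097 + 33625) = -87823/49722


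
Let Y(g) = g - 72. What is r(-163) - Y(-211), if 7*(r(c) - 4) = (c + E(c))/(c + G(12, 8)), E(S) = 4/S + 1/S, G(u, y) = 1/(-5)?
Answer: 44557657/155176 ≈ 287.14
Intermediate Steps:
G(u, y) = -⅕
Y(g) = -72 + g
E(S) = 5/S (E(S) = 4/S + 1/S = 5/S)
r(c) = 4 + (c + 5/c)/(7*(-⅕ + c)) (r(c) = 4 + ((c + 5/c)/(c - ⅕))/7 = 4 + ((c + 5/c)/(-⅕ + c))/7 = 4 + (c + 5/c)/(7*(-⅕ + c)))
r(-163) - Y(-211) = (⅐)*(25 - 163*(-28 + 145*(-163)))/(-163*(-1 + 5*(-163))) - (-72 - 211) = (⅐)*(-1/163)*(25 - 163*(-28 - 23635))/(-1 - 815) - 1*(-283) = (⅐)*(-1/163)*(25 - 163*(-23663))/(-816) + 283 = (⅐)*(-1/163)*(-1/816)*(25 + 3857069) + 283 = (⅐)*(-1/163)*(-1/816)*3857094 + 283 = 642849/155176 + 283 = 44557657/155176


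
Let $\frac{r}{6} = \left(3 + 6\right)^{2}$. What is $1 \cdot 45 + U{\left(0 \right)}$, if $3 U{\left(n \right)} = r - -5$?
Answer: $\frac{626}{3} \approx 208.67$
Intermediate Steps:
$r = 486$ ($r = 6 \left(3 + 6\right)^{2} = 6 \cdot 9^{2} = 6 \cdot 81 = 486$)
$U{\left(n \right)} = \frac{491}{3}$ ($U{\left(n \right)} = \frac{486 - -5}{3} = \frac{486 + 5}{3} = \frac{1}{3} \cdot 491 = \frac{491}{3}$)
$1 \cdot 45 + U{\left(0 \right)} = 1 \cdot 45 + \frac{491}{3} = 45 + \frac{491}{3} = \frac{626}{3}$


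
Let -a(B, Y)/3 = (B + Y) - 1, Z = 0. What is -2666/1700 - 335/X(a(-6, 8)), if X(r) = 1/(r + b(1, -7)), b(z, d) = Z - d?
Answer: -1140333/850 ≈ -1341.6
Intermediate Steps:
a(B, Y) = 3 - 3*B - 3*Y (a(B, Y) = -3*((B + Y) - 1) = -3*(-1 + B + Y) = 3 - 3*B - 3*Y)
b(z, d) = -d (b(z, d) = 0 - d = -d)
X(r) = 1/(7 + r) (X(r) = 1/(r - 1*(-7)) = 1/(r + 7) = 1/(7 + r))
-2666/1700 - 335/X(a(-6, 8)) = -2666/1700 - 335/(1/(7 + (3 - 3*(-6) - 3*8))) = -2666*1/1700 - 335/(1/(7 + (3 + 18 - 24))) = -1333/850 - 335/(1/(7 - 3)) = -1333/850 - 335/(1/4) = -1333/850 - 335/¼ = -1333/850 - 335*4 = -1333/850 - 1340 = -1140333/850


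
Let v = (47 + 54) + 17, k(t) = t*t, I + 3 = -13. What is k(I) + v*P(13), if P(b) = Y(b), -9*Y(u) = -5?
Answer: 2894/9 ≈ 321.56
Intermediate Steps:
Y(u) = 5/9 (Y(u) = -1/9*(-5) = 5/9)
P(b) = 5/9
I = -16 (I = -3 - 13 = -16)
k(t) = t**2
v = 118 (v = 101 + 17 = 118)
k(I) + v*P(13) = (-16)**2 + 118*(5/9) = 256 + 590/9 = 2894/9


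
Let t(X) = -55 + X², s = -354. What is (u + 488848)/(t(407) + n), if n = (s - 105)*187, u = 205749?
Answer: 694597/79761 ≈ 8.7085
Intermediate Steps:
n = -85833 (n = (-354 - 105)*187 = -459*187 = -85833)
(u + 488848)/(t(407) + n) = (205749 + 488848)/((-55 + 407²) - 85833) = 694597/((-55 + 165649) - 85833) = 694597/(165594 - 85833) = 694597/79761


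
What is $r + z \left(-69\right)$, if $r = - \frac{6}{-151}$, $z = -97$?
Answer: $\frac{1010649}{151} \approx 6693.0$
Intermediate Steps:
$r = \frac{6}{151}$ ($r = \left(-6\right) \left(- \frac{1}{151}\right) = \frac{6}{151} \approx 0.039735$)
$r + z \left(-69\right) = \frac{6}{151} - -6693 = \frac{6}{151} + 6693 = \frac{1010649}{151}$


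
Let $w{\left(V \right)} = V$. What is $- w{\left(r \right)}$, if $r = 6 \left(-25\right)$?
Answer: $150$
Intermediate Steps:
$r = -150$
$- w{\left(r \right)} = \left(-1\right) \left(-150\right) = 150$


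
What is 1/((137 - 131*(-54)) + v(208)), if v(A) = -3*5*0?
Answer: 1/7211 ≈ 0.00013868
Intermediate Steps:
v(A) = 0 (v(A) = -15*0 = 0)
1/((137 - 131*(-54)) + v(208)) = 1/((137 - 131*(-54)) + 0) = 1/((137 + 7074) + 0) = 1/(7211 + 0) = 1/7211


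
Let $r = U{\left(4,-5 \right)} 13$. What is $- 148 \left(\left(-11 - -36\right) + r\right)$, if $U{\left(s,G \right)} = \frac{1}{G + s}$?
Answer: $-1776$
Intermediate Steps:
$r = -13$ ($r = \frac{1}{-5 + 4} \cdot 13 = \frac{1}{-1} \cdot 13 = \left(-1\right) 13 = -13$)
$- 148 \left(\left(-11 - -36\right) + r\right) = - 148 \left(\left(-11 - -36\right) - 13\right) = - 148 \left(\left(-11 + 36\right) - 13\right) = - 148 \left(25 - 13\right) = \left(-148\right) 12 = -1776$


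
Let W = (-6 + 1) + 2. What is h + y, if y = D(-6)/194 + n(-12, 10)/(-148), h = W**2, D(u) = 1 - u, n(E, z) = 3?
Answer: 129431/14356 ≈ 9.0158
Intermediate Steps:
W = -3 (W = -5 + 2 = -3)
h = 9 (h = (-3)**2 = 9)
y = 227/14356 (y = (1 - 1*(-6))/194 + 3/(-148) = (1 + 6)*(1/194) + 3*(-1/148) = 7*(1/194) - 3/148 = 7/194 - 3/148 = 227/14356 ≈ 0.015812)
h + y = 9 + 227/14356 = 129431/14356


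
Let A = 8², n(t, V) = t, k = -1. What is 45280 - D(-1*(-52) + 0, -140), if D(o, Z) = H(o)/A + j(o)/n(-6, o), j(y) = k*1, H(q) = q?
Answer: 2173393/48 ≈ 45279.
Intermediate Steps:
A = 64
j(y) = -1 (j(y) = -1*1 = -1)
D(o, Z) = ⅙ + o/64 (D(o, Z) = o/64 - 1/(-6) = o*(1/64) - 1*(-⅙) = o/64 + ⅙ = ⅙ + o/64)
45280 - D(-1*(-52) + 0, -140) = 45280 - (⅙ + (-1*(-52) + 0)/64) = 45280 - (⅙ + (52 + 0)/64) = 45280 - (⅙ + (1/64)*52) = 45280 - (⅙ + 13/16) = 45280 - 1*47/48 = 45280 - 47/48 = 2173393/48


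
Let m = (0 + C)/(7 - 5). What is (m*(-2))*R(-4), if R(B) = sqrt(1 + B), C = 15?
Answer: -15*I*sqrt(3) ≈ -25.981*I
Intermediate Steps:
m = 15/2 (m = (0 + 15)/(7 - 5) = 15/2 ≈ 7.5000)
(m*(-2))*R(-4) = ((15/2)*(-2))*sqrt(1 - 4) = -15*I*sqrt(3)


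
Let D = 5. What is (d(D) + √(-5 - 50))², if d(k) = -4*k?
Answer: (20 - I*√55)² ≈ 345.0 - 296.65*I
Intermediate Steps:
(d(D) + √(-5 - 50))² = (-4*5 + √(-5 - 50))² = (-20 + √(-55))² = (-20 + I*√55)²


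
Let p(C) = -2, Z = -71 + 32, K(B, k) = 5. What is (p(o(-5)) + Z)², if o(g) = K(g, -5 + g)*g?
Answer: 1681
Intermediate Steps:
o(g) = 5*g
Z = -39
(p(o(-5)) + Z)² = (-2 - 39)² = (-41)² = 1681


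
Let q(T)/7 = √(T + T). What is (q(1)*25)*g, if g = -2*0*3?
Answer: 0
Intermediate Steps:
q(T) = 7*√2*√T (q(T) = 7*√(T + T) = 7*√(2*T) = 7*(√2*√T) = 7*√2*√T)
g = 0 (g = 0*3 = 0)
(q(1)*25)*g = ((7*√2*√1)*25)*0 = ((7*√2*1)*25)*0 = ((7*√2)*25)*0 = (175*√2)*0 = 0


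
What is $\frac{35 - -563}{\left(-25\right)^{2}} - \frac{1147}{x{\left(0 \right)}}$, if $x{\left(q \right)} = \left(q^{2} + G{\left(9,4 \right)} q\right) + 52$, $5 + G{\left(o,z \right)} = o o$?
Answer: $- \frac{685779}{32500} \approx -21.101$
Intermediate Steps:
$G{\left(o,z \right)} = -5 + o^{2}$ ($G{\left(o,z \right)} = -5 + o o = -5 + o^{2}$)
$x{\left(q \right)} = 52 + q^{2} + 76 q$ ($x{\left(q \right)} = \left(q^{2} + \left(-5 + 9^{2}\right) q\right) + 52 = \left(q^{2} + \left(-5 + 81\right) q\right) + 52 = \left(q^{2} + 76 q\right) + 52 = 52 + q^{2} + 76 q$)
$\frac{35 - -563}{\left(-25\right)^{2}} - \frac{1147}{x{\left(0 \right)}} = \frac{35 - -563}{\left(-25\right)^{2}} - \frac{1147}{52 + 0^{2} + 76 \cdot 0} = \frac{35 + 563}{625} - \frac{1147}{52 + 0 + 0} = 598 \cdot \frac{1}{625} - \frac{1147}{52} = \frac{598}{625} - \frac{1147}{52} = - \frac{685779}{32500}$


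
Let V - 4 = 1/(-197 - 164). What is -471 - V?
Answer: -171474/361 ≈ -475.00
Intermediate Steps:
V = 1443/361 (V = 4 + 1/(-197 - 164) = 4 + 1/(-361) = 4 - 1/361 = 1443/361 ≈ 3.9972)
-471 - V = -471 - 1*1443/361 = -471 - 1443/361 = -171474/361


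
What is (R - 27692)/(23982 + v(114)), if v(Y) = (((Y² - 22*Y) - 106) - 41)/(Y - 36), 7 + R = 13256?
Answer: -375518/626979 ≈ -0.59893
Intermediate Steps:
R = 13249 (R = -7 + 13256 = 13249)
v(Y) = (-147 + Y² - 22*Y)/(-36 + Y) (v(Y) = ((-106 + Y² - 22*Y) - 41)/(-36 + Y) = (-147 + Y² - 22*Y)/(-36 + Y))
(R - 27692)/(23982 + v(114)) = (13249 - 27692)/(23982 + (-147 + 114² - 22*114)/(-36 + 114)) = -14443/(23982 + (-147 + 12996 - 2508)/78) = -14443/(23982 + (1/78)*10341) = -14443/(23982 + 3447/26) = -14443/626979/26 = -14443*26/626979 = -375518/626979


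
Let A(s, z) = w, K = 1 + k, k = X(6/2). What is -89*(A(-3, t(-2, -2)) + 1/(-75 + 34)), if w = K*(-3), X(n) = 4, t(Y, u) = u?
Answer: 54824/41 ≈ 1337.2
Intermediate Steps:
k = 4
K = 5 (K = 1 + 4 = 5)
w = -15 (w = 5*(-3) = -15)
A(s, z) = -15
-89*(A(-3, t(-2, -2)) + 1/(-75 + 34)) = -89*(-15 + 1/(-75 + 34)) = -89*(-15 + 1/(-41)) = -89*(-15 - 1/41) = -89*(-616/41) = 54824/41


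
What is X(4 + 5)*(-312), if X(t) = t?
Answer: -2808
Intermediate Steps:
X(4 + 5)*(-312) = (4 + 5)*(-312) = 9*(-312) = -2808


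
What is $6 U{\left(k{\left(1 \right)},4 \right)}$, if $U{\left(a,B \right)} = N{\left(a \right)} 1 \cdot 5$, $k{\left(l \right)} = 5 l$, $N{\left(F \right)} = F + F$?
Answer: $300$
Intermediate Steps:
$N{\left(F \right)} = 2 F$
$U{\left(a,B \right)} = 10 a$ ($U{\left(a,B \right)} = 2 a 1 \cdot 5 = 2 a 5 = 10 a$)
$6 U{\left(k{\left(1 \right)},4 \right)} = 6 \cdot 10 \cdot 5 \cdot 1 = 6 \cdot 10 \cdot 5 = 6 \cdot 50 = 300$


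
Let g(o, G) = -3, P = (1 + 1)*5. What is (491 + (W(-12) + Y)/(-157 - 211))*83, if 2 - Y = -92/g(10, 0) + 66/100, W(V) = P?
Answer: 2249806217/55200 ≈ 40757.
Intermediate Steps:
P = 10 (P = 2*5 = 10)
W(V) = 10
Y = -4399/150 (Y = 2 - (-92/(-3) + 66/100) = 2 - (-92*(-1/3) + 66*(1/100)) = 2 - (92/3 + 33/50) = 2 - 1*4699/150 = 2 - 4699/150 = -4399/150 ≈ -29.327)
(491 + (W(-12) + Y)/(-157 - 211))*83 = (491 + (10 - 4399/150)/(-157 - 211))*83 = (491 - 2899/150/(-368))*83 = (491 - 2899/150*(-1/368))*83 = (491 + 2899/55200)*83 = (27106099/55200)*83 = 2249806217/55200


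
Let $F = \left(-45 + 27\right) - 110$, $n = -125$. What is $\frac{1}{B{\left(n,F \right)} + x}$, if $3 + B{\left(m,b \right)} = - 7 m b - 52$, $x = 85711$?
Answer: $- \frac{1}{26344} \approx -3.7959 \cdot 10^{-5}$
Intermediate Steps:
$F = -128$ ($F = -18 - 110 = -128$)
$B{\left(m,b \right)} = -55 - 7 b m$ ($B{\left(m,b \right)} = -3 + \left(- 7 m b - 52\right) = -3 - \left(52 + 7 b m\right) = -55 - 7 b m$)
$\frac{1}{B{\left(n,F \right)} + x} = \frac{1}{\left(-55 - \left(-896\right) \left(-125\right)\right) + 85711} = \frac{1}{\left(-55 - 112000\right) + 85711} = \frac{1}{-112055 + 85711} = \frac{1}{-26344} = - \frac{1}{26344}$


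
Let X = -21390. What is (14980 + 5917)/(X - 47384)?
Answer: -20897/68774 ≈ -0.30385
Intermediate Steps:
(14980 + 5917)/(X - 47384) = (14980 + 5917)/(-21390 - 47384) = 20897/(-68774) = 20897*(-1/68774) = -20897/68774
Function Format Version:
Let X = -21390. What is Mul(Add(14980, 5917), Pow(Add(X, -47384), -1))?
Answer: Rational(-20897, 68774) ≈ -0.30385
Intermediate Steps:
Mul(Add(14980, 5917), Pow(Add(X, -47384), -1)) = Mul(Add(14980, 5917), Pow(Add(-21390, -47384), -1)) = Mul(20897, Pow(-68774, -1)) = Mul(20897, Rational(-1, 68774)) = Rational(-20897, 68774)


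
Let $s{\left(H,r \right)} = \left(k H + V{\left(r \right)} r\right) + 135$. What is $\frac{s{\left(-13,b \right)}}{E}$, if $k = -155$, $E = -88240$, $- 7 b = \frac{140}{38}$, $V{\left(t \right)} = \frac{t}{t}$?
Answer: $- \frac{1021}{41914} \approx -0.024359$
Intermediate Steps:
$V{\left(t \right)} = 1$
$b = - \frac{10}{19}$ ($b = - \frac{140 \cdot \frac{1}{38}}{7} = \left(- \frac{1}{7}\right) \frac{70}{19} = - \frac{10}{19} \approx -0.52632$)
$s{\left(H,r \right)} = 135 + r - 155 H$ ($s{\left(H,r \right)} = \left(- 155 H + 1 r\right) + 135 = \left(- 155 H + r\right) + 135 = \left(r - 155 H\right) + 135 = 135 + r - 155 H$)
$\frac{s{\left(-13,b \right)}}{E} = \frac{135 - \frac{10}{19} - -2015}{-88240} = \left(135 - \frac{10}{19} + 2015\right) \left(- \frac{1}{88240}\right) = \frac{40840}{19} \left(- \frac{1}{88240}\right) = - \frac{1021}{41914}$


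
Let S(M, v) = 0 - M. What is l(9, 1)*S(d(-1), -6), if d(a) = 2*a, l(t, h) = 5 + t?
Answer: 28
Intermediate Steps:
S(M, v) = -M
l(9, 1)*S(d(-1), -6) = (5 + 9)*(-2*(-1)) = 14*(-1*(-2)) = 14*2 = 28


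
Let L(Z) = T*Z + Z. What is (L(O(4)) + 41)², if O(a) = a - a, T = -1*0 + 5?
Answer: 1681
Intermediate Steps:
T = 5 (T = 0 + 5 = 5)
O(a) = 0
L(Z) = 6*Z (L(Z) = 5*Z + Z = 6*Z)
(L(O(4)) + 41)² = (6*0 + 41)² = (0 + 41)² = 41² = 1681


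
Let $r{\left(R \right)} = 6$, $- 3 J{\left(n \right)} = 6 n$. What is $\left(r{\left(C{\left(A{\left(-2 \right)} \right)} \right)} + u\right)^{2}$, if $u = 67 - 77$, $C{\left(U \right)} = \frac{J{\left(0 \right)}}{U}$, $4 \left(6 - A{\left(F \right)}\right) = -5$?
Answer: $16$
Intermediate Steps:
$J{\left(n \right)} = - 2 n$ ($J{\left(n \right)} = - \frac{6 n}{3} = - 2 n$)
$A{\left(F \right)} = \frac{29}{4}$ ($A{\left(F \right)} = 6 - - \frac{5}{4} = 6 + \frac{5}{4} = \frac{29}{4}$)
$C{\left(U \right)} = 0$ ($C{\left(U \right)} = \frac{\left(-2\right) 0}{U} = \frac{0}{U} = 0$)
$u = -10$
$\left(r{\left(C{\left(A{\left(-2 \right)} \right)} \right)} + u\right)^{2} = \left(6 - 10\right)^{2} = \left(-4\right)^{2} = 16$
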